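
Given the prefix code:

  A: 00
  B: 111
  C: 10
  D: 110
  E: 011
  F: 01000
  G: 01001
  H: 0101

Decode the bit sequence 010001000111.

Read left to right; each codeword is recognised as soon as it completes (prefix code):
  01000→F | 10→C | 00→A | 111→B
Decoded message: FCAB

FCAB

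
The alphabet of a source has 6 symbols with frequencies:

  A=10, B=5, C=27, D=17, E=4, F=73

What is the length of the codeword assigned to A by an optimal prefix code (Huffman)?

Repeatedly merge the two smallest:
E(4) + B(5) → 9
9 + A(10) → 19
D(17) + 19 → 36
C(27) + 36 → 63
63 + F(73) → 136
The subtree containing A is merged 4 times, so code length = 4.

4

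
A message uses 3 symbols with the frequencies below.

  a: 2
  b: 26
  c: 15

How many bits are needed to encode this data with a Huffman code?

Build the Huffman tree bottom-up:
a(2) + c(15) → 17
17 + b(26) → 43
Each symbol's bit-cost is frequency × depth; summing gives 60 bits (equivalently 17 + 43).

60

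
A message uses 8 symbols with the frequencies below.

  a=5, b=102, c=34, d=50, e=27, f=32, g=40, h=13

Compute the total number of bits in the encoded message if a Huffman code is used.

820

Greedily combine the two least-frequent nodes:
a(5) + h(13) → 18
18 + e(27) → 45
f(32) + c(34) → 66
g(40) + 45 → 85
d(50) + 66 → 116
85 + b(102) → 187
116 + 187 → 303
Total encoded bits = sum of merged weights = 18 + 45 + 66 + 85 + 116 + 187 + 303 = 820.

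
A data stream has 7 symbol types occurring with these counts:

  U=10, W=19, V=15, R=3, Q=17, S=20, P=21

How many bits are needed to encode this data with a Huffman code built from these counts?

287

Build the Huffman tree bottom-up:
combine R(3), U(10) → 13
combine 13, V(15) → 28
combine Q(17), W(19) → 36
combine S(20), P(21) → 41
combine 28, 36 → 64
combine 41, 64 → 105
The encoded length is the sum of every internal node's weight: 13 + 28 + 36 + 41 + 64 + 105 = 287 bits.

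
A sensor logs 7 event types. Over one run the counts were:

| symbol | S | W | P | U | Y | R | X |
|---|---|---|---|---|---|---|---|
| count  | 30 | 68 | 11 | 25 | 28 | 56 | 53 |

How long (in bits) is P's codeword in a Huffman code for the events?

4

Repeatedly merge the two smallest:
combine P(11), U(25) → 36
combine Y(28), S(30) → 58
combine 36, X(53) → 89
combine R(56), 58 → 114
combine W(68), 89 → 157
combine 114, 157 → 271
P sits 4 levels below the root, so its codeword is 4 bits.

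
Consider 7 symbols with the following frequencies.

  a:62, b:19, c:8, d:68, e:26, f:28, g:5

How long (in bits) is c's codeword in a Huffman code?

Huffman merges, smallest pair first:
g(5) + c(8) → 13
13 + b(19) → 32
e(26) + f(28) → 54
32 + 54 → 86
a(62) + d(68) → 130
86 + 130 → 216
c's leaf is at depth 4, giving a 4-bit codeword.

4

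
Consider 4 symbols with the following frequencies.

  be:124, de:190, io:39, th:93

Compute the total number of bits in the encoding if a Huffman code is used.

834

Build the Huffman tree bottom-up:
merge io(39) and th(93): 132
merge be(124) and 132: 256
merge de(190) and 256: 446
Each symbol's bit-cost is frequency × depth; summing gives 834 bits (equivalently 132 + 256 + 446).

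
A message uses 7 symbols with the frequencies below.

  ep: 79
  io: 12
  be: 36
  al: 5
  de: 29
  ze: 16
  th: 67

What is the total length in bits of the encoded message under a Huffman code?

Build the Huffman tree bottom-up:
al(5) + io(12) → 17
ze(16) + 17 → 33
de(29) + 33 → 62
be(36) + 62 → 98
th(67) + ep(79) → 146
98 + 146 → 244
The encoded length is the sum of every internal node's weight: 17 + 33 + 62 + 98 + 146 + 244 = 600 bits.

600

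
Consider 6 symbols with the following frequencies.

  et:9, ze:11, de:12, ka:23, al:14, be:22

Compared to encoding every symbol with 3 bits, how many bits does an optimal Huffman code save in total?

45

Fixed-length: 3 bits × 91 symbols = 273 bits.
Huffman merges:
combine et(9), ze(11) → 20
combine de(12), al(14) → 26
combine 20, be(22) → 42
combine ka(23), 26 → 49
combine 42, 49 → 91
Huffman total = 20 + 26 + 42 + 49 + 91 = 228 bits.
Saving = 273 − 228 = 45 bits.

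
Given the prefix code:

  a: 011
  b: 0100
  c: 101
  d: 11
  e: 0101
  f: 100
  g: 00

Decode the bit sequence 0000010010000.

Read left to right; each codeword is recognised as soon as it completes (prefix code):
  00→g | 00→g | 0100→b | 100→f | 00→g
Decoded message: ggbfg

ggbfg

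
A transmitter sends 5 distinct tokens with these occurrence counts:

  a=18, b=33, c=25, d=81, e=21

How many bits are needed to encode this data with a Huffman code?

372

Merge the two smallest weights repeatedly:
merge a(18) and e(21): 39
merge c(25) and b(33): 58
merge 39 and 58: 97
merge d(81) and 97: 178
The encoded length is the sum of every internal node's weight: 39 + 58 + 97 + 178 = 372 bits.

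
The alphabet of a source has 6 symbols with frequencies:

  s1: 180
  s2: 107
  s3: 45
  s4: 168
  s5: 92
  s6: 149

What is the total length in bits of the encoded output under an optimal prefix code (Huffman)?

Build the Huffman tree bottom-up:
merge s3(45) and s5(92): 137
merge s2(107) and 137: 244
merge s6(149) and s4(168): 317
merge s1(180) and 244: 424
merge 317 and 424: 741
The encoded length is the sum of every internal node's weight: 137 + 244 + 317 + 424 + 741 = 1863 bits.

1863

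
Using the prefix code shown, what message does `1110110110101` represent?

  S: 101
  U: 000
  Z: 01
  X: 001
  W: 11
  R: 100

Read left to right; each codeword is recognised as soon as it completes (prefix code):
  11→W | 101→S | 101→S | 101→S | 01→Z
Decoded message: WSSSZ

WSSSZ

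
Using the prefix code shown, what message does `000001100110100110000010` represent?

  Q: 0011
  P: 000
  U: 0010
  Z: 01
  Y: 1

Read left to right; each codeword is recognised as soon as it completes (prefix code):
  000→P | 0011→Q | 0011→Q | 01→Z | 0011→Q | 000→P | 0010→U
Decoded message: PQQZQPU

PQQZQPU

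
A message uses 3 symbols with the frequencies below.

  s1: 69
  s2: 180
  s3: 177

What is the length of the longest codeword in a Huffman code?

2

Merge the two lowest-weight nodes at each step:
combine s1(69), s3(177) → 246
combine s2(180), 246 → 426
The rarest symbols sit at the bottom; the longest codeword is 2 bits.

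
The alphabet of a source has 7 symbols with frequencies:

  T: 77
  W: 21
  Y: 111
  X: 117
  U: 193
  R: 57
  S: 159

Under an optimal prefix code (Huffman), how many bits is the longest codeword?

Merge the two lowest-weight nodes at each step:
W(21) + R(57) → 78
T(77) + 78 → 155
Y(111) + X(117) → 228
155 + S(159) → 314
U(193) + 228 → 421
314 + 421 → 735
The rarest symbols sit at the bottom; the longest codeword is 4 bits.

4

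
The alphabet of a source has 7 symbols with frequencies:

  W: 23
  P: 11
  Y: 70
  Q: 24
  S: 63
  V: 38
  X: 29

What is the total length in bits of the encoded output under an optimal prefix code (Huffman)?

675

Merge the two smallest weights repeatedly:
merge P(11) and W(23): 34
merge Q(24) and X(29): 53
merge 34 and V(38): 72
merge 53 and S(63): 116
merge Y(70) and 72: 142
merge 116 and 142: 258
The encoded length is the sum of every internal node's weight: 34 + 53 + 72 + 116 + 142 + 258 = 675 bits.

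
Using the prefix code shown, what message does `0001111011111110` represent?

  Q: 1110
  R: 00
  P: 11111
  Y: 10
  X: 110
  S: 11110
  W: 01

RWQPX

Read left to right; each codeword is recognised as soon as it completes (prefix code):
  00→R | 01→W | 1110→Q | 11111→P | 110→X
Decoded message: RWQPX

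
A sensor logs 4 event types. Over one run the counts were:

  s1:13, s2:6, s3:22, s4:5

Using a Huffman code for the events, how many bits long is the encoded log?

81

Build the Huffman tree bottom-up:
merge s4(5) and s2(6): 11
merge 11 and s1(13): 24
merge s3(22) and 24: 46
The encoded length is the sum of every internal node's weight: 11 + 24 + 46 = 81 bits.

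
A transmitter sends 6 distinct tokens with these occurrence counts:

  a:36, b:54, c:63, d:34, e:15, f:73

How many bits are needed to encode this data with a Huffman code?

Build the Huffman tree bottom-up:
combine e(15), d(34) → 49
combine a(36), 49 → 85
combine b(54), c(63) → 117
combine f(73), 85 → 158
combine 117, 158 → 275
Each symbol's bit-cost is frequency × depth; summing gives 684 bits (equivalently 49 + 85 + 117 + 158 + 275).

684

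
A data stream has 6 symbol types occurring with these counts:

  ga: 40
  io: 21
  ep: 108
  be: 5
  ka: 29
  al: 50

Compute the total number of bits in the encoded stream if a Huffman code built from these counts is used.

569

Build the Huffman tree bottom-up:
be(5) + io(21) → 26
26 + ka(29) → 55
ga(40) + al(50) → 90
55 + 90 → 145
ep(108) + 145 → 253
Each symbol's bit-cost is frequency × depth; summing gives 569 bits (equivalently 26 + 55 + 90 + 145 + 253).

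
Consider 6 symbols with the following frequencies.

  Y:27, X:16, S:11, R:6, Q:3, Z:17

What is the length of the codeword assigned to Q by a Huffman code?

4

Repeatedly merge the two smallest:
merge Q(3) and R(6): 9
merge 9 and S(11): 20
merge X(16) and Z(17): 33
merge 20 and Y(27): 47
merge 33 and 47: 80
Q's leaf is at depth 4, giving a 4-bit codeword.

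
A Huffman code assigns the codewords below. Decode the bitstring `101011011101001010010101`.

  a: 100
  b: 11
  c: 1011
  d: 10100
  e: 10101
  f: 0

Read left to right; each codeword is recognised as soon as it completes (prefix code):
  10101→e | 1011→c | 10100→d | 10100→d | 10101→e
Decoded message: ecdde

ecdde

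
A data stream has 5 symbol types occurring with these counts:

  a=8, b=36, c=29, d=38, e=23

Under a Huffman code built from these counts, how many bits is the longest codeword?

Merge the two lowest-weight nodes at each step:
merge a(8) and e(23): 31
merge c(29) and 31: 60
merge b(36) and d(38): 74
merge 60 and 74: 134
Maximum depth reached is 3.

3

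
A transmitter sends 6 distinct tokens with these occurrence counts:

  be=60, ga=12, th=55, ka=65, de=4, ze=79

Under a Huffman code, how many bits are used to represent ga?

4

Huffman merges, smallest pair first:
combine de(4), ga(12) → 16
combine 16, th(55) → 71
combine be(60), ka(65) → 125
combine 71, ze(79) → 150
combine 125, 150 → 275
ga's leaf is at depth 4, giving a 4-bit codeword.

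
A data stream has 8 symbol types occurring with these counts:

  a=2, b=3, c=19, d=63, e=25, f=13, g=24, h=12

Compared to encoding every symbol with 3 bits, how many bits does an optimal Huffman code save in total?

Fixed-length: 3 bits × 161 symbols = 483 bits.
Huffman merges:
merge a(2) and b(3): 5
merge 5 and h(12): 17
merge f(13) and 17: 30
merge c(19) and g(24): 43
merge e(25) and 30: 55
merge 43 and 55: 98
merge d(63) and 98: 161
Huffman total = 5 + 17 + 30 + 43 + 55 + 98 + 161 = 409 bits.
Saving = 483 − 409 = 74 bits.

74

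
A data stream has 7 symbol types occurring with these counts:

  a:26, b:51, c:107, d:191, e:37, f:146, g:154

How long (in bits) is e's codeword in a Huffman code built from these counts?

Build the tree from the bottom:
a(26) + e(37) → 63
b(51) + 63 → 114
c(107) + 114 → 221
f(146) + g(154) → 300
d(191) + 221 → 412
300 + 412 → 712
e sits 5 levels below the root, so its codeword is 5 bits.

5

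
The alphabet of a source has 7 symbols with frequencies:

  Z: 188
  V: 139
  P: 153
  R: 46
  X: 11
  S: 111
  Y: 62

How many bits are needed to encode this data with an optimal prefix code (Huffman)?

Build the Huffman tree bottom-up:
merge X(11) and R(46): 57
merge 57 and Y(62): 119
merge S(111) and 119: 230
merge V(139) and P(153): 292
merge Z(188) and 230: 418
merge 292 and 418: 710
The encoded length is the sum of every internal node's weight: 57 + 119 + 230 + 292 + 418 + 710 = 1826 bits.

1826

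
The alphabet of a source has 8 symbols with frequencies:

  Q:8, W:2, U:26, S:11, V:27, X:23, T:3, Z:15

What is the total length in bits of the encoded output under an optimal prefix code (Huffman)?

310

Greedily combine the two least-frequent nodes:
merge W(2) and T(3): 5
merge 5 and Q(8): 13
merge S(11) and 13: 24
merge Z(15) and X(23): 38
merge 24 and U(26): 50
merge V(27) and 38: 65
merge 50 and 65: 115
The encoded length is the sum of every internal node's weight: 5 + 13 + 24 + 38 + 50 + 65 + 115 = 310 bits.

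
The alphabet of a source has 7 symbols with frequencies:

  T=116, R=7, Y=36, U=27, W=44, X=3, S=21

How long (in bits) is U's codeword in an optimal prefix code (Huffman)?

Repeatedly merge the two smallest:
X(3) + R(7) → 10
10 + S(21) → 31
U(27) + 31 → 58
Y(36) + W(44) → 80
58 + 80 → 138
T(116) + 138 → 254
U's leaf is at depth 3, giving a 3-bit codeword.

3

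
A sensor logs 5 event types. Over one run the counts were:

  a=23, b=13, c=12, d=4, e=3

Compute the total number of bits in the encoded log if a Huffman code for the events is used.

Greedily combine the two least-frequent nodes:
combine e(3), d(4) → 7
combine 7, c(12) → 19
combine b(13), 19 → 32
combine a(23), 32 → 55
Total encoded bits = sum of merged weights = 7 + 19 + 32 + 55 = 113.

113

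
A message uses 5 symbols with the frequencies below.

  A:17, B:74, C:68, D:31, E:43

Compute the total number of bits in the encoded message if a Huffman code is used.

514

Build the Huffman tree bottom-up:
A(17) + D(31) → 48
E(43) + 48 → 91
C(68) + B(74) → 142
91 + 142 → 233
Total encoded bits = sum of merged weights = 48 + 91 + 142 + 233 = 514.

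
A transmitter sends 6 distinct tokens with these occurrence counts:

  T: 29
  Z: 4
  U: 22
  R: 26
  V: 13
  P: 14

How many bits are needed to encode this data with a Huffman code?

Greedily combine the two least-frequent nodes:
combine Z(4), V(13) → 17
combine P(14), 17 → 31
combine U(22), R(26) → 48
combine T(29), 31 → 60
combine 48, 60 → 108
The encoded length is the sum of every internal node's weight: 17 + 31 + 48 + 60 + 108 = 264 bits.

264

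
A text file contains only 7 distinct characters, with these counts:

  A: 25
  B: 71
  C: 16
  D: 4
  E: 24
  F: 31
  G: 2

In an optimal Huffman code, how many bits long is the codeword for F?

3

Build the tree from the bottom:
merge G(2) and D(4): 6
merge 6 and C(16): 22
merge 22 and E(24): 46
merge A(25) and F(31): 56
merge 46 and 56: 102
merge B(71) and 102: 173
F sits 3 levels below the root, so its codeword is 3 bits.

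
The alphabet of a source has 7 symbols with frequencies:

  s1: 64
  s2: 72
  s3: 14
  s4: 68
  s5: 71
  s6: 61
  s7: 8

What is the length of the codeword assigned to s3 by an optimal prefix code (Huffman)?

4

Huffman merges, smallest pair first:
merge s7(8) and s3(14): 22
merge 22 and s6(61): 83
merge s1(64) and s4(68): 132
merge s5(71) and s2(72): 143
merge 83 and 132: 215
merge 143 and 215: 358
s3 sits 4 levels below the root, so its codeword is 4 bits.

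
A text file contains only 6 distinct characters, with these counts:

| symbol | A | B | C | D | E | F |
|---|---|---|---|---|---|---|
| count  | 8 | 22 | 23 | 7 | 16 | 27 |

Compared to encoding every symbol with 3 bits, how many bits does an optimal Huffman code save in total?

57

Fixed-length: 3 bits × 103 symbols = 309 bits.
Huffman merges:
merge D(7) and A(8): 15
merge 15 and E(16): 31
merge B(22) and C(23): 45
merge F(27) and 31: 58
merge 45 and 58: 103
Huffman total = 15 + 31 + 45 + 58 + 103 = 252 bits.
Saving = 309 − 252 = 57 bits.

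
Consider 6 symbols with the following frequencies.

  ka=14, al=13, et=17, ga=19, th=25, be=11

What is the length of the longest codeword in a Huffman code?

3

Merge the two lowest-weight nodes at each step:
be(11) + al(13) → 24
ka(14) + et(17) → 31
ga(19) + 24 → 43
th(25) + 31 → 56
43 + 56 → 99
The first pair merged (be, al) ends up deepest, at depth 3.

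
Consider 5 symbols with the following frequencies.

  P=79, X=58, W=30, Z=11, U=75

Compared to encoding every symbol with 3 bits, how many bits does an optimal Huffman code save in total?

Fixed-length: 3 bits × 253 symbols = 759 bits.
Huffman merges:
merge Z(11) and W(30): 41
merge 41 and X(58): 99
merge U(75) and P(79): 154
merge 99 and 154: 253
Huffman total = 41 + 99 + 154 + 253 = 547 bits.
Saving = 759 − 547 = 212 bits.

212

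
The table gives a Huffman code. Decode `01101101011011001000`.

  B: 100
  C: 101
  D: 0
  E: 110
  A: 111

DEECCBBD

Read left to right; each codeword is recognised as soon as it completes (prefix code):
  0→D | 110→E | 110→E | 101→C | 101→C | 100→B | 100→B | 0→D
Decoded message: DEECCBBD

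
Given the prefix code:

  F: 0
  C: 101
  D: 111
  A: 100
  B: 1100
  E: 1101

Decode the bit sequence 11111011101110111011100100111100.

Read left to right; each codeword is recognised as soon as it completes (prefix code):
  111→D | 1101→E | 1101→E | 1101→E | 1101→E | 1100→B | 100→A | 111→D | 100→A
Decoded message: DEEEEBADA

DEEEEBADA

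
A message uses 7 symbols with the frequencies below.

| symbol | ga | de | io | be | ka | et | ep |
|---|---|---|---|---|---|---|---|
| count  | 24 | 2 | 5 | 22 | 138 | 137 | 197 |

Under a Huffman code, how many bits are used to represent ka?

2

Repeatedly merge the two smallest:
combine de(2), io(5) → 7
combine 7, be(22) → 29
combine ga(24), 29 → 53
combine 53, et(137) → 190
combine ka(138), 190 → 328
combine ep(197), 328 → 525
ka sits 2 levels below the root, so its codeword is 2 bits.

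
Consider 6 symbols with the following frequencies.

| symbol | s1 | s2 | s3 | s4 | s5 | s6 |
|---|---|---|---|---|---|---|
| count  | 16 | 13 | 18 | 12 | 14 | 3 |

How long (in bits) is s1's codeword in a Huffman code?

2

Build the tree from the bottom:
s6(3) + s4(12) → 15
s2(13) + s5(14) → 27
15 + s1(16) → 31
s3(18) + 27 → 45
31 + 45 → 76
The subtree containing s1 is merged 2 times, so code length = 2.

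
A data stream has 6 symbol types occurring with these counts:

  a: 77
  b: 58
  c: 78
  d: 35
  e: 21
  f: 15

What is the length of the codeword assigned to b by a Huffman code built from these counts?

2

Huffman merges, smallest pair first:
f(15) + e(21) → 36
d(35) + 36 → 71
b(58) + 71 → 129
a(77) + c(78) → 155
129 + 155 → 284
The subtree containing b is merged 2 times, so code length = 2.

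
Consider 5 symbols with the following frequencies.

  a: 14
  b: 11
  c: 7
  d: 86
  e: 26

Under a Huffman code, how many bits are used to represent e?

Build the tree from the bottom:
c(7) + b(11) → 18
a(14) + 18 → 32
e(26) + 32 → 58
58 + d(86) → 144
e's leaf is at depth 2, giving a 2-bit codeword.

2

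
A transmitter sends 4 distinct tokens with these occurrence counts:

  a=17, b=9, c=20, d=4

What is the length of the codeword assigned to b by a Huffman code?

Huffman merges, smallest pair first:
d(4) + b(9) → 13
13 + a(17) → 30
c(20) + 30 → 50
The subtree containing b is merged 3 times, so code length = 3.

3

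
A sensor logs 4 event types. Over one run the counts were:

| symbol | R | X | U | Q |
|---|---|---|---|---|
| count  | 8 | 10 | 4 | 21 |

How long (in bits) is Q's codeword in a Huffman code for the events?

Huffman merges, smallest pair first:
merge U(4) and R(8): 12
merge X(10) and 12: 22
merge Q(21) and 22: 43
Q is merged only at the final step, so code length = 1.

1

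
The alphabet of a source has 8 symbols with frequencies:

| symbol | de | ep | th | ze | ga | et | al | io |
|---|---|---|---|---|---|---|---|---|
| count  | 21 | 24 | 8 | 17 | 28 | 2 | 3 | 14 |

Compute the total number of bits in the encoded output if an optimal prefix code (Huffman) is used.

Merge the two smallest weights repeatedly:
merge et(2) and al(3): 5
merge 5 and th(8): 13
merge 13 and io(14): 27
merge ze(17) and de(21): 38
merge ep(24) and 27: 51
merge ga(28) and 38: 66
merge 51 and 66: 117
The encoded length is the sum of every internal node's weight: 5 + 13 + 27 + 38 + 51 + 66 + 117 = 317 bits.

317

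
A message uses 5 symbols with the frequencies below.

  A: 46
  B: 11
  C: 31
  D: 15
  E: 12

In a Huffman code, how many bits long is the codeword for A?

Huffman merges, smallest pair first:
combine B(11), E(12) → 23
combine D(15), 23 → 38
combine C(31), 38 → 69
combine A(46), 69 → 115
A is a child of the root — depth 1, so its codeword is a single bit.

1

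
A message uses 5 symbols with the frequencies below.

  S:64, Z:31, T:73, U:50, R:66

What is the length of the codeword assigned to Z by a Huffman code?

3

Repeatedly merge the two smallest:
Z(31) + U(50) → 81
S(64) + R(66) → 130
T(73) + 81 → 154
130 + 154 → 284
Z's leaf is at depth 3, giving a 3-bit codeword.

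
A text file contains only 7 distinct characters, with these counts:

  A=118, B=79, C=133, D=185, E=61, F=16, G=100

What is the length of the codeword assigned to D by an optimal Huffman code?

2

Build the tree from the bottom:
combine F(16), E(61) → 77
combine 77, B(79) → 156
combine G(100), A(118) → 218
combine C(133), 156 → 289
combine D(185), 218 → 403
combine 289, 403 → 692
D's leaf is at depth 2, giving a 2-bit codeword.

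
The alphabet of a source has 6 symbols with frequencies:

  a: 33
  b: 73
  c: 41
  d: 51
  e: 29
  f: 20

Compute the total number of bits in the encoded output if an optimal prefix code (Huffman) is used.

Build the Huffman tree bottom-up:
f(20) + e(29) → 49
a(33) + c(41) → 74
49 + d(51) → 100
b(73) + 74 → 147
100 + 147 → 247
The encoded length is the sum of every internal node's weight: 49 + 74 + 100 + 147 + 247 = 617 bits.

617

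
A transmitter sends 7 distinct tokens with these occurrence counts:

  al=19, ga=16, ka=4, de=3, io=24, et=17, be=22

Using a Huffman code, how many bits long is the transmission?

276

Greedily combine the two least-frequent nodes:
de(3) + ka(4) → 7
7 + ga(16) → 23
et(17) + al(19) → 36
be(22) + 23 → 45
io(24) + 36 → 60
45 + 60 → 105
Each symbol's bit-cost is frequency × depth; summing gives 276 bits (equivalently 7 + 23 + 36 + 45 + 60 + 105).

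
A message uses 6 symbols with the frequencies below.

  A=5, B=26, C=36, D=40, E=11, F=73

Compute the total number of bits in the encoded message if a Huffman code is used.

440

Merge the two smallest weights repeatedly:
merge A(5) and E(11): 16
merge 16 and B(26): 42
merge C(36) and D(40): 76
merge 42 and F(73): 115
merge 76 and 115: 191
The encoded length is the sum of every internal node's weight: 16 + 42 + 76 + 115 + 191 = 440 bits.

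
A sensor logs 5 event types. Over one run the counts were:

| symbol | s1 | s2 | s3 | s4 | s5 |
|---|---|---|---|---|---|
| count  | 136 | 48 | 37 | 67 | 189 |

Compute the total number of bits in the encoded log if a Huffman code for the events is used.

1002

Build the Huffman tree bottom-up:
s3(37) + s2(48) → 85
s4(67) + 85 → 152
s1(136) + 152 → 288
s5(189) + 288 → 477
Total encoded bits = sum of merged weights = 85 + 152 + 288 + 477 = 1002.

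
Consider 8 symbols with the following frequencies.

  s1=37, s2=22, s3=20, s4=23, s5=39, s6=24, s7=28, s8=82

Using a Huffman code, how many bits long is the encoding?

Merge the two smallest weights repeatedly:
merge s3(20) and s2(22): 42
merge s4(23) and s6(24): 47
merge s7(28) and s1(37): 65
merge s5(39) and 42: 81
merge 47 and 65: 112
merge 81 and s8(82): 163
merge 112 and 163: 275
Each symbol's bit-cost is frequency × depth; summing gives 785 bits (equivalently 42 + 47 + 65 + 81 + 112 + 163 + 275).

785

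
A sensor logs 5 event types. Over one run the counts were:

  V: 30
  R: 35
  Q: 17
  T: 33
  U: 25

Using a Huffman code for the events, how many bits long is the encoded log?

322

Build the Huffman tree bottom-up:
Q(17) + U(25) → 42
V(30) + T(33) → 63
R(35) + 42 → 77
63 + 77 → 140
Total encoded bits = sum of merged weights = 42 + 63 + 77 + 140 = 322.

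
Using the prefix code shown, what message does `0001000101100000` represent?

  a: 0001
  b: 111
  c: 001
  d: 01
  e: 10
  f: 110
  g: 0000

Read left to right; each codeword is recognised as soon as it completes (prefix code):
  0001→a | 0001→a | 01→d | 10→e | 0000→g
Decoded message: aadeg

aadeg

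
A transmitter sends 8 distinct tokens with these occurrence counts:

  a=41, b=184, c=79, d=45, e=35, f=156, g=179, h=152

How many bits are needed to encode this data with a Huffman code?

2447

Build the Huffman tree bottom-up:
e(35) + a(41) → 76
d(45) + 76 → 121
c(79) + 121 → 200
h(152) + f(156) → 308
g(179) + b(184) → 363
200 + 308 → 508
363 + 508 → 871
The encoded length is the sum of every internal node's weight: 76 + 121 + 200 + 308 + 363 + 508 + 871 = 2447 bits.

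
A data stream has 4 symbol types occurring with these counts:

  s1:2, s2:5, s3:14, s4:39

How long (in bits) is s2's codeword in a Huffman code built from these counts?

3

Huffman merges, smallest pair first:
s1(2) + s2(5) → 7
7 + s3(14) → 21
21 + s4(39) → 60
The subtree containing s2 is merged 3 times, so code length = 3.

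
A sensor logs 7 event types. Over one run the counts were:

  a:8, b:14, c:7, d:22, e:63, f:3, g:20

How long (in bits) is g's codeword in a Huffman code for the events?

Huffman merges, smallest pair first:
f(3) + c(7) → 10
a(8) + 10 → 18
b(14) + 18 → 32
g(20) + d(22) → 42
32 + 42 → 74
e(63) + 74 → 137
g's leaf is at depth 3, giving a 3-bit codeword.

3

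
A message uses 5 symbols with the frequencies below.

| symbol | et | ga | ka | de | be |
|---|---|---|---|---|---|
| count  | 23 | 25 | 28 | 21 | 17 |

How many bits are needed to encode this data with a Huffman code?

Greedily combine the two least-frequent nodes:
merge be(17) and de(21): 38
merge et(23) and ga(25): 48
merge ka(28) and 38: 66
merge 48 and 66: 114
Total encoded bits = sum of merged weights = 38 + 48 + 66 + 114 = 266.

266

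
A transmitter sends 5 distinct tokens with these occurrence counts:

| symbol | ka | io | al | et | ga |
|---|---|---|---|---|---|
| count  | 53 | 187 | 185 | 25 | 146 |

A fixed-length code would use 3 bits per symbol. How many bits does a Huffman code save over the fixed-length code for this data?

518

Fixed-length: 3 bits × 596 symbols = 1788 bits.
Huffman merges:
combine et(25), ka(53) → 78
combine 78, ga(146) → 224
combine al(185), io(187) → 372
combine 224, 372 → 596
Huffman total = 78 + 224 + 372 + 596 = 1270 bits.
Saving = 1788 − 1270 = 518 bits.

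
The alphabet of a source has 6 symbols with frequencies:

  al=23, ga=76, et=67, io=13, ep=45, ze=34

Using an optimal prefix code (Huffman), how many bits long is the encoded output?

Greedily combine the two least-frequent nodes:
merge io(13) and al(23): 36
merge ze(34) and 36: 70
merge ep(45) and et(67): 112
merge 70 and ga(76): 146
merge 112 and 146: 258
The encoded length is the sum of every internal node's weight: 36 + 70 + 112 + 146 + 258 = 622 bits.

622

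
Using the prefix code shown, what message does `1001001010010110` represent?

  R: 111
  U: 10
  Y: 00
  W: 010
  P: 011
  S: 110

Read left to right; each codeword is recognised as soon as it completes (prefix code):
  10→U | 010→W | 010→W | 10→U | 010→W | 110→S
Decoded message: UWWUWS

UWWUWS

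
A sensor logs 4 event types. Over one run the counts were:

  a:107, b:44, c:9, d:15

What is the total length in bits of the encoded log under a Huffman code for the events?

267

Build the Huffman tree bottom-up:
merge c(9) and d(15): 24
merge 24 and b(44): 68
merge 68 and a(107): 175
Each symbol's bit-cost is frequency × depth; summing gives 267 bits (equivalently 24 + 68 + 175).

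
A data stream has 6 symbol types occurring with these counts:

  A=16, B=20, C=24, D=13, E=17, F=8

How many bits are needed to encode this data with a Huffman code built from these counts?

Greedily combine the two least-frequent nodes:
combine F(8), D(13) → 21
combine A(16), E(17) → 33
combine B(20), 21 → 41
combine C(24), 33 → 57
combine 41, 57 → 98
Each symbol's bit-cost is frequency × depth; summing gives 250 bits (equivalently 21 + 33 + 41 + 57 + 98).

250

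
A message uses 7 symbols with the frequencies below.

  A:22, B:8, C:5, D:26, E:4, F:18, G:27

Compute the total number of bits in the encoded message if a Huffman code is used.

281

Greedily combine the two least-frequent nodes:
merge E(4) and C(5): 9
merge B(8) and 9: 17
merge 17 and F(18): 35
merge A(22) and D(26): 48
merge G(27) and 35: 62
merge 48 and 62: 110
The encoded length is the sum of every internal node's weight: 9 + 17 + 35 + 48 + 62 + 110 = 281 bits.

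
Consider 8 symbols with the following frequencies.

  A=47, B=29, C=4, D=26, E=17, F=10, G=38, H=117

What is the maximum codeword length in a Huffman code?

5

Merge the two lowest-weight nodes at each step:
merge C(4) and F(10): 14
merge 14 and E(17): 31
merge D(26) and B(29): 55
merge 31 and G(38): 69
merge A(47) and 55: 102
merge 69 and 102: 171
merge H(117) and 171: 288
Maximum depth reached is 5.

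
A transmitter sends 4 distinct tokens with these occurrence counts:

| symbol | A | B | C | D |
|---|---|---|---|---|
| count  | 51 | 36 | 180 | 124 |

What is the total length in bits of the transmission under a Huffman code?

Build the Huffman tree bottom-up:
combine B(36), A(51) → 87
combine 87, D(124) → 211
combine C(180), 211 → 391
Total encoded bits = sum of merged weights = 87 + 211 + 391 = 689.

689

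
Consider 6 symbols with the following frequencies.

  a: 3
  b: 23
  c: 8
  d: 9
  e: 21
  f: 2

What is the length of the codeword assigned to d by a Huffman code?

3

Build the tree from the bottom:
combine f(2), a(3) → 5
combine 5, c(8) → 13
combine d(9), 13 → 22
combine e(21), 22 → 43
combine b(23), 43 → 66
d sits 3 levels below the root, so its codeword is 3 bits.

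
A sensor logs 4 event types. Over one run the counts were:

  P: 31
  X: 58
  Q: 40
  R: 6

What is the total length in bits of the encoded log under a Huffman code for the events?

249

Build the Huffman tree bottom-up:
merge R(6) and P(31): 37
merge 37 and Q(40): 77
merge X(58) and 77: 135
The encoded length is the sum of every internal node's weight: 37 + 77 + 135 = 249 bits.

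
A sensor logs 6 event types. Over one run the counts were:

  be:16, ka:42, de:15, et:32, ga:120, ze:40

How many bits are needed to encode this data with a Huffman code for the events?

586

Build the Huffman tree bottom-up:
merge de(15) and be(16): 31
merge 31 and et(32): 63
merge ze(40) and ka(42): 82
merge 63 and 82: 145
merge ga(120) and 145: 265
The encoded length is the sum of every internal node's weight: 31 + 63 + 82 + 145 + 265 = 586 bits.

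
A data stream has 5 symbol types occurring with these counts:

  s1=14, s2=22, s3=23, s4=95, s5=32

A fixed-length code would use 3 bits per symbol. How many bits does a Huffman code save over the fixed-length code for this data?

Fixed-length: 3 bits × 186 symbols = 558 bits.
Huffman merges:
merge s1(14) and s2(22): 36
merge s3(23) and s5(32): 55
merge 36 and 55: 91
merge 91 and s4(95): 186
Huffman total = 36 + 55 + 91 + 186 = 368 bits.
Saving = 558 − 368 = 190 bits.

190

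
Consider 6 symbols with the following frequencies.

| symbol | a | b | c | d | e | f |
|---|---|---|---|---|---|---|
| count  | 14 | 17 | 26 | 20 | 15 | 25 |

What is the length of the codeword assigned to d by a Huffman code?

Build the tree from the bottom:
merge a(14) and e(15): 29
merge b(17) and d(20): 37
merge f(25) and c(26): 51
merge 29 and 37: 66
merge 51 and 66: 117
The subtree containing d is merged 3 times, so code length = 3.

3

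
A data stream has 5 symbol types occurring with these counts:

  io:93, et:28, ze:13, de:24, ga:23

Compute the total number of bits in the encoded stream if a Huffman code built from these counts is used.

Merge the two smallest weights repeatedly:
ze(13) + ga(23) → 36
de(24) + et(28) → 52
36 + 52 → 88
88 + io(93) → 181
Each symbol's bit-cost is frequency × depth; summing gives 357 bits (equivalently 36 + 52 + 88 + 181).

357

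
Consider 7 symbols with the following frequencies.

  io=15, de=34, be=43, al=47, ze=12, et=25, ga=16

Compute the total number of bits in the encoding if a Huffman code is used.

513

Greedily combine the two least-frequent nodes:
combine ze(12), io(15) → 27
combine ga(16), et(25) → 41
combine 27, de(34) → 61
combine 41, be(43) → 84
combine al(47), 61 → 108
combine 84, 108 → 192
Each symbol's bit-cost is frequency × depth; summing gives 513 bits (equivalently 27 + 41 + 61 + 84 + 108 + 192).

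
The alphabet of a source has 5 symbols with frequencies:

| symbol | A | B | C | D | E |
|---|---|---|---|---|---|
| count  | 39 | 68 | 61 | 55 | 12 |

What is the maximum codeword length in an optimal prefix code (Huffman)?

3

Merge the two lowest-weight nodes at each step:
E(12) + A(39) → 51
51 + D(55) → 106
C(61) + B(68) → 129
106 + 129 → 235
Maximum depth reached is 3.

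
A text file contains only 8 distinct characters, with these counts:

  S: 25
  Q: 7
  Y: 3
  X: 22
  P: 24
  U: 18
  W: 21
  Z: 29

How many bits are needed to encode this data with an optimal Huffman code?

428

Merge the two smallest weights repeatedly:
Y(3) + Q(7) → 10
10 + U(18) → 28
W(21) + X(22) → 43
P(24) + S(25) → 49
28 + Z(29) → 57
43 + 49 → 92
57 + 92 → 149
Total encoded bits = sum of merged weights = 10 + 28 + 43 + 49 + 57 + 92 + 149 = 428.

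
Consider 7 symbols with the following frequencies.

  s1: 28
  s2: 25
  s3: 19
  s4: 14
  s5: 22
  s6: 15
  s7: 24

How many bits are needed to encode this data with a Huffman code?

413

Build the Huffman tree bottom-up:
combine s4(14), s6(15) → 29
combine s3(19), s5(22) → 41
combine s7(24), s2(25) → 49
combine s1(28), 29 → 57
combine 41, 49 → 90
combine 57, 90 → 147
The encoded length is the sum of every internal node's weight: 29 + 41 + 49 + 57 + 90 + 147 = 413 bits.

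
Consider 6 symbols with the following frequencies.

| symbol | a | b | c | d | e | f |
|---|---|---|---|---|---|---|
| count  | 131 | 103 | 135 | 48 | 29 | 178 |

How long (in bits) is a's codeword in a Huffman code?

2

Repeatedly merge the two smallest:
combine e(29), d(48) → 77
combine 77, b(103) → 180
combine a(131), c(135) → 266
combine f(178), 180 → 358
combine 266, 358 → 624
a's leaf is at depth 2, giving a 2-bit codeword.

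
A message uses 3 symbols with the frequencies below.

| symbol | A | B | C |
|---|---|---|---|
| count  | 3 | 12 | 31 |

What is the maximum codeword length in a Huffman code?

Merge the two lowest-weight nodes at each step:
merge A(3) and B(12): 15
merge 15 and C(31): 46
The first pair merged (A, B) ends up deepest, at depth 2.

2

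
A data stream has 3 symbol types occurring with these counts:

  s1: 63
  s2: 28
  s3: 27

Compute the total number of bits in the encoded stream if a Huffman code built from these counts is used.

Merge the two smallest weights repeatedly:
merge s3(27) and s2(28): 55
merge 55 and s1(63): 118
Each symbol's bit-cost is frequency × depth; summing gives 173 bits (equivalently 55 + 118).

173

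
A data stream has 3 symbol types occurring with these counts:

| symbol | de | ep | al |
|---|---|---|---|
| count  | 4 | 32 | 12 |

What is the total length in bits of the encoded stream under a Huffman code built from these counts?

64

Greedily combine the two least-frequent nodes:
combine de(4), al(12) → 16
combine 16, ep(32) → 48
Each symbol's bit-cost is frequency × depth; summing gives 64 bits (equivalently 16 + 48).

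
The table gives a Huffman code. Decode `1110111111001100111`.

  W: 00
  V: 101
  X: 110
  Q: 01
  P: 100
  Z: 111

ZQZXQPZ

Read left to right; each codeword is recognised as soon as it completes (prefix code):
  111→Z | 01→Q | 111→Z | 110→X | 01→Q | 100→P | 111→Z
Decoded message: ZQZXQPZ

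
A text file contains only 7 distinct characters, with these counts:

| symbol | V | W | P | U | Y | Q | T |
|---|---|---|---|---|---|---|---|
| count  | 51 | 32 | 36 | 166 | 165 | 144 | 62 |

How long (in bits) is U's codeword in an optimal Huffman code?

Huffman merges, smallest pair first:
combine W(32), P(36) → 68
combine V(51), T(62) → 113
combine 68, 113 → 181
combine Q(144), Y(165) → 309
combine U(166), 181 → 347
combine 309, 347 → 656
U sits 2 levels below the root, so its codeword is 2 bits.

2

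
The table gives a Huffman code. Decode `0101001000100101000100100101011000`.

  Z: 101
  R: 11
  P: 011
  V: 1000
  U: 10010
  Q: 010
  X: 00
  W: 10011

QUXUVUQZV

Read left to right; each codeword is recognised as soon as it completes (prefix code):
  010→Q | 10010→U | 00→X | 10010→U | 1000→V | 10010→U | 010→Q | 101→Z | 1000→V
Decoded message: QUXUVUQZV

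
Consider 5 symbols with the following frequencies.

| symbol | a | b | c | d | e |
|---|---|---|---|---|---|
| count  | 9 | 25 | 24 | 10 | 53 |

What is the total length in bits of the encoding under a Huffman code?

251

Greedily combine the two least-frequent nodes:
combine a(9), d(10) → 19
combine 19, c(24) → 43
combine b(25), 43 → 68
combine e(53), 68 → 121
Each symbol's bit-cost is frequency × depth; summing gives 251 bits (equivalently 19 + 43 + 68 + 121).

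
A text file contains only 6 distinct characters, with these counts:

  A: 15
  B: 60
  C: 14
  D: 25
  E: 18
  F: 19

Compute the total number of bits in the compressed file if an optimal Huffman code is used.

Merge the two smallest weights repeatedly:
merge C(14) and A(15): 29
merge E(18) and F(19): 37
merge D(25) and 29: 54
merge 37 and 54: 91
merge B(60) and 91: 151
Each symbol's bit-cost is frequency × depth; summing gives 362 bits (equivalently 29 + 37 + 54 + 91 + 151).

362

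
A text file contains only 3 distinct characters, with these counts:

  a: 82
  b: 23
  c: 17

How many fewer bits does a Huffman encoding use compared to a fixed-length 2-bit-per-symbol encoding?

82

Fixed-length: 2 bits × 122 symbols = 244 bits.
Huffman merges:
combine c(17), b(23) → 40
combine 40, a(82) → 122
Huffman total = 40 + 122 = 162 bits.
Saving = 244 − 162 = 82 bits.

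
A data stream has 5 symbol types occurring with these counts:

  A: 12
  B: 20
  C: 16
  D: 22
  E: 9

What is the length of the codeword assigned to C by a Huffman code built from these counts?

2

Repeatedly merge the two smallest:
combine E(9), A(12) → 21
combine C(16), B(20) → 36
combine 21, D(22) → 43
combine 36, 43 → 79
C sits 2 levels below the root, so its codeword is 2 bits.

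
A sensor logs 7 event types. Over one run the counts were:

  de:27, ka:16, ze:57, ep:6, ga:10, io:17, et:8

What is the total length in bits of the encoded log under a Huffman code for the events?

Merge the two smallest weights repeatedly:
ep(6) + et(8) → 14
ga(10) + 14 → 24
ka(16) + io(17) → 33
24 + de(27) → 51
33 + 51 → 84
ze(57) + 84 → 141
Each symbol's bit-cost is frequency × depth; summing gives 347 bits (equivalently 14 + 24 + 33 + 51 + 84 + 141).

347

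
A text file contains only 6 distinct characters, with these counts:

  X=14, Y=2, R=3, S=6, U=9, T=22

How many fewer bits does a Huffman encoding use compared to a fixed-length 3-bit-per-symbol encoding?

42

Fixed-length: 3 bits × 56 symbols = 168 bits.
Huffman merges:
merge Y(2) and R(3): 5
merge 5 and S(6): 11
merge U(9) and 11: 20
merge X(14) and 20: 34
merge T(22) and 34: 56
Huffman total = 5 + 11 + 20 + 34 + 56 = 126 bits.
Saving = 168 − 126 = 42 bits.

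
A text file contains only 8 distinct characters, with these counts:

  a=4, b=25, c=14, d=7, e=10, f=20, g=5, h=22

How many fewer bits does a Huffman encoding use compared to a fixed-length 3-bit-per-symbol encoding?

22

Fixed-length: 3 bits × 107 symbols = 321 bits.
Huffman merges:
merge a(4) and g(5): 9
merge d(7) and 9: 16
merge e(10) and c(14): 24
merge 16 and f(20): 36
merge h(22) and 24: 46
merge b(25) and 36: 61
merge 46 and 61: 107
Huffman total = 9 + 16 + 24 + 36 + 46 + 61 + 107 = 299 bits.
Saving = 321 − 299 = 22 bits.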